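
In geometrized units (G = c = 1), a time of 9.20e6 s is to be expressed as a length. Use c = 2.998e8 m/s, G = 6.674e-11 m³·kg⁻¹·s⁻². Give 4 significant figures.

2.758e15 m

Time → length via c.
9.20e6 s × (c) = 2.758e15 m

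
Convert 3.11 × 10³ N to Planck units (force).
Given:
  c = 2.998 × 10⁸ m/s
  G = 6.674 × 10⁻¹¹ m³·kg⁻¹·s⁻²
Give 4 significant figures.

2.569 × 10⁻⁴¹

Planck force: F_P = c⁴/G = 1.210 × 10⁴⁴ N.
3.11 × 10³ / 1.210 × 10⁴⁴ = 2.569 × 10⁻⁴¹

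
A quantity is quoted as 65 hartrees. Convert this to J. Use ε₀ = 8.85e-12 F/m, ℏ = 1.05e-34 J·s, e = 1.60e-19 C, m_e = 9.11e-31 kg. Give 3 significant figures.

2.85e-16 J

One hartree: E_h = m_e e⁴/(4πε₀ℏ)² = 4.38e-18 J.
65 × 4.38e-18 J = 2.85e-16 J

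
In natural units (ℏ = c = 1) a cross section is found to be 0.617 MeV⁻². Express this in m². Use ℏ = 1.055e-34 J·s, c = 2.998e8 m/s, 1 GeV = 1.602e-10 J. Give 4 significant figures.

Area is [L]² = [E]⁻²·(ℏc)²; restore (ℏc)².
1 GeV⁻² → (ℏc)² × (1 GeV in J)⁻² = 3.898e-32 m².
Convert the energy scale: 0.617 MeV⁻² = 6.17e5 GeV⁻².
Result: 6.17e5 × 3.898e-32 = 2.405e-26 m².

2.405e-26 m²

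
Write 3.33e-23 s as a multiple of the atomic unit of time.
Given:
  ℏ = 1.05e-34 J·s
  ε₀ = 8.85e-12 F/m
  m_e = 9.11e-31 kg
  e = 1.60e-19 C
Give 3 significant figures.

atomic unit of time: τ_au = (4πε₀)²ℏ³/(m_e e⁴) = 2.40e-17 s.
3.33e-23 / 2.40e-17 = 1.39e-6

1.39e-6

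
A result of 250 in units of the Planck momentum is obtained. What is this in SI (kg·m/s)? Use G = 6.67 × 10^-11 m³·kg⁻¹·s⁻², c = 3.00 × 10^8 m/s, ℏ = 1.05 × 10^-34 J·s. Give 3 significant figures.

1.63 × 10^3 kg·m/s

One Planck momentum: p_P = √(ℏc³/G) = 6.52 kg·m/s.
250 × 6.52 kg·m/s = 1.63 × 10^3 kg·m/s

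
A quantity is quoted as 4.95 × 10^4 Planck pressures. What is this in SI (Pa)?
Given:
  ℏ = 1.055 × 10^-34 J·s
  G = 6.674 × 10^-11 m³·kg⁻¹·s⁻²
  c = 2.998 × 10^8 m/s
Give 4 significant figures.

One Planck pressure: p_P = c⁷/(ℏG²) = 4.632 × 10^113 Pa.
4.95 × 10^4 × 4.632 × 10^113 Pa = 2.293 × 10^118 Pa

2.293 × 10^118 Pa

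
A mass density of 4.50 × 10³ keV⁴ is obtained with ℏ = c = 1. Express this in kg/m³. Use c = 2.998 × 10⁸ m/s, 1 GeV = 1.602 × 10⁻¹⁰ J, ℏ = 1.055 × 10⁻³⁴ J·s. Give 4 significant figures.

1.042 kg/m³

Mass density is [E]/(c²[L]³) = [E]⁴/(ℏ³c⁵).
1 GeV⁴ → 1/(ℏ³c⁵) × (1 GeV in J)⁴ = 2.316 × 10²⁰ kg/m³.
Convert the energy scale: 4.50 × 10³ keV⁴ = 4.50 × 10⁻²¹ GeV⁴.
Result: 4.50 × 10⁻²¹ × 2.316 × 10²⁰ = 1.042 kg/m³.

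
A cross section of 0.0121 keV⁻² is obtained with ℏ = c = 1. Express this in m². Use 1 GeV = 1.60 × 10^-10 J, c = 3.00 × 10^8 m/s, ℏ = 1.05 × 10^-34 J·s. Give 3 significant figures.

Area is [L]² = [E]⁻²·(ℏc)²; restore (ℏc)².
1 GeV⁻² → (ℏc)² × (1 GeV in J)⁻² = 3.88 × 10^-32 m².
Convert the energy scale: 0.0121 keV⁻² = 1.21 × 10^10 GeV⁻².
Result: 1.21 × 10^10 × 3.88 × 10^-32 = 4.69 × 10^-22 m².

4.69 × 10^-22 m²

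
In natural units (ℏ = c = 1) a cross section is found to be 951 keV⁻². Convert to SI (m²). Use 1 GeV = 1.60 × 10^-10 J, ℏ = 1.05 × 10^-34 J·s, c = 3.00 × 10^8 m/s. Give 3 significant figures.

3.69 × 10^-17 m²

Area is [L]² = [E]⁻²·(ℏc)²; restore (ℏc)².
1 GeV⁻² → (ℏc)² × (1 GeV in J)⁻² = 3.88 × 10^-32 m².
Convert the energy scale: 951 keV⁻² = 9.51 × 10^14 GeV⁻².
Result: 9.51 × 10^14 × 3.88 × 10^-32 = 3.69 × 10^-17 m².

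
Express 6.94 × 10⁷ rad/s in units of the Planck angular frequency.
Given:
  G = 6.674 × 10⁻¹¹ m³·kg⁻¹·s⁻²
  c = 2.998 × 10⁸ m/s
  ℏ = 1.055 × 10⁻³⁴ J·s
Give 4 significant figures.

3.742 × 10⁻³⁶

Planck angular frequency: ω_P = √(c⁵/(ℏG)) = 1.855 × 10⁴³ rad/s.
6.94 × 10⁷ / 1.855 × 10⁴³ = 3.742 × 10⁻³⁶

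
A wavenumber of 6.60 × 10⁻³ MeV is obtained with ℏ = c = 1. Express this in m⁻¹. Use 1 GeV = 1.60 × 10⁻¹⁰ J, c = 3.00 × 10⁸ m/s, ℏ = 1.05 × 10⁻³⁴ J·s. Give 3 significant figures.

Inverse length is [E]/(ℏc).
1 GeV → 1/(ℏc) × (1 GeV in J) = 5.08 × 10¹⁵ m⁻¹.
Convert the energy scale: 6.60 × 10⁻³ MeV = 6.60 × 10⁻⁶ GeV.
Result: 6.60 × 10⁻⁶ × 5.08 × 10¹⁵ = 3.35 × 10¹⁰ m⁻¹.

3.35 × 10¹⁰ m⁻¹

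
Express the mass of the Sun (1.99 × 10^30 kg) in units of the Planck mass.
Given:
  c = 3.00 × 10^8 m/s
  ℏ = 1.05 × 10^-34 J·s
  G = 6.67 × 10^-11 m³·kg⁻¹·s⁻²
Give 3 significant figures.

9.16 × 10^37

Planck mass: m_P = √(ℏc/G) = 2.17 × 10^-8 kg.
1.99 × 10^30 / 2.17 × 10^-8 = 9.16 × 10^37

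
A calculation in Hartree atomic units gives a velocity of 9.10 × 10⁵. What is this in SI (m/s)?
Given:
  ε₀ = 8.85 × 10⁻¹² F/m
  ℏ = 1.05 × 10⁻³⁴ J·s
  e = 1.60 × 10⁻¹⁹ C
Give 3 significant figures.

One atomic unit of velocity: v_au = e²/(4πε₀ℏ) = 2.19 × 10⁶ m/s.
9.10 × 10⁵ × 2.19 × 10⁶ m/s = 1.99 × 10¹² m/s

1.99 × 10¹² m/s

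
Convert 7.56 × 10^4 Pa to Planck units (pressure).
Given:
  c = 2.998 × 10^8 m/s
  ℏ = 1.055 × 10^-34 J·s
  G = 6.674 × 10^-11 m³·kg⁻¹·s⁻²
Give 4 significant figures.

1.632 × 10^-109

Planck pressure: p_P = c⁷/(ℏG²) = 4.632 × 10^113 Pa.
7.56 × 10^4 / 4.632 × 10^113 = 1.632 × 10^-109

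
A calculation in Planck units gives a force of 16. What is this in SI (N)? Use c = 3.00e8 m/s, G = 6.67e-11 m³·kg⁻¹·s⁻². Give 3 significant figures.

1.94e45 N

One Planck force: F_P = c⁴/G = 1.21e44 N.
16 × 1.21e44 N = 1.94e45 N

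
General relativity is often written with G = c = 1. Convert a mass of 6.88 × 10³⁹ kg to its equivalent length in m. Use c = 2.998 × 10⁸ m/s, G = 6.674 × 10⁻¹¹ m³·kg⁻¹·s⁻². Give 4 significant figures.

5.109 × 10¹² m

In G = c = 1 units mass has dimensions of length; the conversion factor is G/c².
6.88 × 10³⁹ kg × (G/c²) = 5.109 × 10¹² m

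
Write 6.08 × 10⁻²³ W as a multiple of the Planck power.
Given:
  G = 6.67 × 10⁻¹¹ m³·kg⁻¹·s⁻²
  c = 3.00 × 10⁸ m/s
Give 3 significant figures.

1.67 × 10⁻⁷⁵

Planck power: P_P = c⁵/G = 3.64 × 10⁵² W.
6.08 × 10⁻²³ / 3.64 × 10⁵² = 1.67 × 10⁻⁷⁵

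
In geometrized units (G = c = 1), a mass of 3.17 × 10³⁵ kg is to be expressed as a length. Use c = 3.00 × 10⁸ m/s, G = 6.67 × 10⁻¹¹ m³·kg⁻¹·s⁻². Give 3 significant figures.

In G = c = 1 units mass has dimensions of length; the conversion factor is G/c².
3.17 × 10³⁵ kg × (G/c²) = 2.35 × 10⁸ m

2.35 × 10⁸ m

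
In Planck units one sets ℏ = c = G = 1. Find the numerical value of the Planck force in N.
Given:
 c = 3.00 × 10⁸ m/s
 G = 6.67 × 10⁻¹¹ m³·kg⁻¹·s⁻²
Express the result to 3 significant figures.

F_P = c⁴/G
  = 8.10 × 10³³ / 6.67 × 10⁻¹¹
  = 1.21 × 10⁴⁴ N

1.21 × 10⁴⁴ N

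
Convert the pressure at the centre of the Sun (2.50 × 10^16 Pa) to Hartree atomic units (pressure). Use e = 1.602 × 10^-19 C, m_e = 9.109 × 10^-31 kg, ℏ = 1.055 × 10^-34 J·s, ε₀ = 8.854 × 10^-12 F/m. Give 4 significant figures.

853.5

atomic unit of pressure: P_au = E_h/a₀³ = m_e⁴e¹⁰/((4πε₀)⁵ℏ⁸) = 2.929 × 10^13 Pa.
2.50 × 10^16 / 2.929 × 10^13 = 853.5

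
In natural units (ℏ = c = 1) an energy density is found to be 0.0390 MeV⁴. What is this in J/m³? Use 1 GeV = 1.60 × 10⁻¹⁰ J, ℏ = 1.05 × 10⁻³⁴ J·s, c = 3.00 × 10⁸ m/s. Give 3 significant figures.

8.18 × 10²³ J/m³

[E]/[L]³ = [E]⁴/(ℏc)³; restore (ℏc)⁻³.
1 GeV⁴ → 1/(ℏc)³ × (1 GeV in J)⁴ = 2.10 × 10³⁷ J/m³.
Convert the energy scale: 0.0390 MeV⁴ = 3.90 × 10⁻¹⁴ GeV⁴.
Result: 3.90 × 10⁻¹⁴ × 2.10 × 10³⁷ = 8.18 × 10²³ J/m³.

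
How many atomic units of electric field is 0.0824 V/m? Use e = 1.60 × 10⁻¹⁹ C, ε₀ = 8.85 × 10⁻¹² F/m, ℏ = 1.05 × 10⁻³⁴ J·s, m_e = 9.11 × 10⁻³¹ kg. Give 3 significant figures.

1.58 × 10⁻¹³

atomic unit of electric field: E_au = E_h/(e a₀) = m_e²e⁵/((4πε₀)³ℏ⁴) = 5.20 × 10¹¹ V/m.
0.0824 / 5.20 × 10¹¹ = 1.58 × 10⁻¹³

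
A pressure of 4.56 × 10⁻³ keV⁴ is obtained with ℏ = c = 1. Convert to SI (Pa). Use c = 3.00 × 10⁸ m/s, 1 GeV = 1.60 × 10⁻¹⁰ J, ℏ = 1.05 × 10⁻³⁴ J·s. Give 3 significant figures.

9.56 × 10¹⁰ Pa

Pressure is [E]/[L]³ = [E]⁴/(ℏc)³.
1 GeV⁴ → 1/(ℏc)³ × (1 GeV in J)⁴ = 2.10 × 10³⁷ Pa.
Convert the energy scale: 4.56 × 10⁻³ keV⁴ = 4.56 × 10⁻²⁷ GeV⁴.
Result: 4.56 × 10⁻²⁷ × 2.10 × 10³⁷ = 9.56 × 10¹⁰ Pa.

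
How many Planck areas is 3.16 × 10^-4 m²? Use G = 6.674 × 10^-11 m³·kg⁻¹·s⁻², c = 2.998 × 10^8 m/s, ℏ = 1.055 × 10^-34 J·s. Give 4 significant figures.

Planck area: A_P = ℏG/c³ = 2.613 × 10^-70 m².
3.16 × 10^-4 / 2.613 × 10^-70 = 1.209 × 10^66

1.209 × 10^66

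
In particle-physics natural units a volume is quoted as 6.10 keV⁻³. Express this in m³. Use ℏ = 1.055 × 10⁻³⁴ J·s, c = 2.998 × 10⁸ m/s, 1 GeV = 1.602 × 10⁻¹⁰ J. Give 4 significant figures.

Volume is [L]³ = [E]⁻³·(ℏc)³.
1 GeV⁻³ → (ℏc)³ × (1 GeV in J)⁻³ = 7.696 × 10⁻⁴⁸ m³.
Convert the energy scale: 6.10 keV⁻³ = 6.10 × 10¹⁸ GeV⁻³.
Result: 6.10 × 10¹⁸ × 7.696 × 10⁻⁴⁸ = 4.695 × 10⁻²⁹ m³.

4.695 × 10⁻²⁹ m³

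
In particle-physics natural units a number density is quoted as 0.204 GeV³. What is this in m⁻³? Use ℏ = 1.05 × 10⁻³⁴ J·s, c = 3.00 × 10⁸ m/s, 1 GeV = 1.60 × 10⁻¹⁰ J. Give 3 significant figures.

Number density is [L]⁻³ = [E]³/(ℏc)³.
1 GeV³ → 1/(ℏc)³ × (1 GeV in J)³ = 1.31 × 10⁴⁷ m⁻³.
Result: 0.204 × 1.31 × 10⁴⁷ = 2.67 × 10⁴⁶ m⁻³.

2.67 × 10⁴⁶ m⁻³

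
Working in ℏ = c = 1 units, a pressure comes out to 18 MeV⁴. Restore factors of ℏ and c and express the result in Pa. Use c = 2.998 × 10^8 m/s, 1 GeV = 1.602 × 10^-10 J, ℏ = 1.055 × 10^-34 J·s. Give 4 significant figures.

Pressure is [E]/[L]³ = [E]⁴/(ℏc)³.
1 GeV⁴ → 1/(ℏc)³ × (1 GeV in J)⁴ = 2.082 × 10^37 Pa.
Convert the energy scale: 18 MeV⁴ = 1.80 × 10^-11 GeV⁴.
Result: 1.80 × 10^-11 × 2.082 × 10^37 = 3.747 × 10^26 Pa.

3.747 × 10^26 Pa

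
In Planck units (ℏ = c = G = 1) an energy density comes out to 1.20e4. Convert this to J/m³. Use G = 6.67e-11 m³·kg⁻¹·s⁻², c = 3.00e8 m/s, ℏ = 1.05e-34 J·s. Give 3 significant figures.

5.62e117 J/m³

One Planck energy density: u_P = c⁷/(ℏG²) = 4.68e113 J/m³.
1.20e4 × 4.68e113 J/m³ = 5.62e117 J/m³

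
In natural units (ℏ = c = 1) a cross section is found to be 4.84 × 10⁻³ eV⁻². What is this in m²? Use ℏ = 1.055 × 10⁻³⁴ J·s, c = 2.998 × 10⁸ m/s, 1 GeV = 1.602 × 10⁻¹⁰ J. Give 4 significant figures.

Area is [L]² = [E]⁻²·(ℏc)²; restore (ℏc)².
1 GeV⁻² → (ℏc)² × (1 GeV in J)⁻² = 3.898 × 10⁻³² m².
Convert the energy scale: 4.84 × 10⁻³ eV⁻² = 4.84 × 10¹⁵ GeV⁻².
Result: 4.84 × 10¹⁵ × 3.898 × 10⁻³² = 1.887 × 10⁻¹⁶ m².

1.887 × 10⁻¹⁶ m²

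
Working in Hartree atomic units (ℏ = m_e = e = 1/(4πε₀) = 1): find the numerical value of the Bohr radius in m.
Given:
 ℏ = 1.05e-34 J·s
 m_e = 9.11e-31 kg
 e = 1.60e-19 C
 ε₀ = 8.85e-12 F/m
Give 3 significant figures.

Dimensional analysis gives a₀ = 4πε₀ℏ²/(m_e e²).
  = 1.23e-78 / 2.33e-68
  = 5.26e-11 m

5.26e-11 m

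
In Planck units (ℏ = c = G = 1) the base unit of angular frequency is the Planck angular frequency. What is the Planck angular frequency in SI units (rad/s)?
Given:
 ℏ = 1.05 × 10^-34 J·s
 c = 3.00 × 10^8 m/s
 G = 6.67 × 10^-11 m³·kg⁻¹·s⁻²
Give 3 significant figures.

1.86 × 10^43 rad/s

ω_P = √(c⁵/(ℏG))
  = √(3.47 × 10^86)
  = 1.86 × 10^43 rad/s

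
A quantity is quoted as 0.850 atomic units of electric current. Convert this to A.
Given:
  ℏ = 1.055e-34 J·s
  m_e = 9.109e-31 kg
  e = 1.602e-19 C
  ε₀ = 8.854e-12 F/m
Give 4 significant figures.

5.620e-3 A

One atomic unit of electric current: I_au = e E_h/ℏ = m_e e⁵/((4πε₀)²ℏ³) = 6.612e-3 A.
0.850 × 6.612e-3 A = 5.620e-3 A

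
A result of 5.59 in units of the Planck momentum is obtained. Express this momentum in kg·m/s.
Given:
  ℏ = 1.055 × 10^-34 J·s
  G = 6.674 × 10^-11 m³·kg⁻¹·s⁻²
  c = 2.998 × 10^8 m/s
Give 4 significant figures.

One Planck momentum: p_P = √(ℏc³/G) = 6.527 kg·m/s.
5.59 × 6.527 kg·m/s = 36.48 kg·m/s

36.48 kg·m/s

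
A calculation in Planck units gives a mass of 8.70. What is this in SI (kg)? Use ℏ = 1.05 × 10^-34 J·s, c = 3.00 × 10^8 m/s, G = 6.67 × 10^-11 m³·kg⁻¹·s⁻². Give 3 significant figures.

1.89 × 10^-7 kg

One Planck mass: m_P = √(ℏc/G) = 2.17 × 10^-8 kg.
8.70 × 2.17 × 10^-8 kg = 1.89 × 10^-7 kg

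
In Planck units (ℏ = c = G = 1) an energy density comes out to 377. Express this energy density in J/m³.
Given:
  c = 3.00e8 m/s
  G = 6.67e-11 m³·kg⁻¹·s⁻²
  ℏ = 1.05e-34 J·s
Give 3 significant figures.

One Planck energy density: u_P = c⁷/(ℏG²) = 4.68e113 J/m³.
377 × 4.68e113 J/m³ = 1.77e116 J/m³

1.77e116 J/m³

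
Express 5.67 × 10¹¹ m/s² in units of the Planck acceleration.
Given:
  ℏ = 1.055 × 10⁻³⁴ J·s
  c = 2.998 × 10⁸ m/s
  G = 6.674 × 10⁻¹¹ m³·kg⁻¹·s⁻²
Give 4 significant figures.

1.020 × 10⁻⁴⁰

Planck acceleration: a_P = √(c⁷/(ℏG)) = 5.560 × 10⁵¹ m/s².
5.67 × 10¹¹ / 5.560 × 10⁵¹ = 1.020 × 10⁻⁴⁰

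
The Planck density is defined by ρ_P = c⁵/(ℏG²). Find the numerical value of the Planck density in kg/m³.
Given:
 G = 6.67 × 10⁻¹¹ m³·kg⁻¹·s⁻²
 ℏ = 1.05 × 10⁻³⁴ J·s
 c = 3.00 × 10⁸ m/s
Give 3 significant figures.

5.20 × 10⁹⁶ kg/m³

ρ_P = c⁵/(ℏG²)
  = 2.43 × 10⁴² / 4.67 × 10⁻⁵⁵
  = 5.20 × 10⁹⁶ kg/m³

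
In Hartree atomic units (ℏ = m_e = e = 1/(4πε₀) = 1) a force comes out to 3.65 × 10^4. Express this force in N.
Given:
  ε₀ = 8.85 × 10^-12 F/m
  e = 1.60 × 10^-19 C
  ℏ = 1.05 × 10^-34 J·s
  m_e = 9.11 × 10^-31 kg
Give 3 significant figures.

One atomic unit of force: F_au = E_h/a₀ = m_e²e⁶/((4πε₀)³ℏ⁴) = 8.33 × 10^-8 N.
3.65 × 10^4 × 8.33 × 10^-8 N = 3.04 × 10^-3 N

3.04 × 10^-3 N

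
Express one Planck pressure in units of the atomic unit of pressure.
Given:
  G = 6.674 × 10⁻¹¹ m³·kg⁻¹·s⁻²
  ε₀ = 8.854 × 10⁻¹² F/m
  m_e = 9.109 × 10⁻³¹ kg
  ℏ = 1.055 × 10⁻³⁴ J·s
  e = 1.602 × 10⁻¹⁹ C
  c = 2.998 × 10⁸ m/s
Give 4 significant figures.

Planck pressure: p_P = c⁷/(ℏG²) = 4.632 × 10¹¹³ Pa
atomic unit of pressure: P_au = E_h/a₀³ = m_e⁴e¹⁰/((4πε₀)⁵ℏ⁸) = 2.929 × 10¹³ Pa
ratio = 4.632 × 10¹¹³ / 2.929 × 10¹³ = 1.581 × 10¹⁰⁰

1.581 × 10¹⁰⁰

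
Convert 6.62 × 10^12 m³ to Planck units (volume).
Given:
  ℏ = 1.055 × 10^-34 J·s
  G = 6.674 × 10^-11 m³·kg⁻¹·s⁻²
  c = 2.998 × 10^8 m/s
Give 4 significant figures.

Planck volume: V_P = (ℏG/c³)^(3/2) = 4.224 × 10^-105 m³.
6.62 × 10^12 / 4.224 × 10^-105 = 1.567 × 10^117

1.567 × 10^117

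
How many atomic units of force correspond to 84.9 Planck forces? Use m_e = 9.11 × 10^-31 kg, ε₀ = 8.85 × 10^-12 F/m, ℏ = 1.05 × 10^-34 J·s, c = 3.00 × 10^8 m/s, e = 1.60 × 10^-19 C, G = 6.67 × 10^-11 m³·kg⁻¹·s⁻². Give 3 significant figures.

Planck force: F_P = c⁴/G = 1.21 × 10^44 N
atomic unit of force: F_au = E_h/a₀ = m_e²e⁶/((4πε₀)³ℏ⁴) = 8.33 × 10^-8 N
84.9 × 1.21 × 10^44 / 8.33 × 10^-8 = 1.24 × 10^53

1.24 × 10^53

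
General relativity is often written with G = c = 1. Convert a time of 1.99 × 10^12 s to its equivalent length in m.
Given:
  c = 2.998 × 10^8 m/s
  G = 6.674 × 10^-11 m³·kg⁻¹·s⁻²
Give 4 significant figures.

Time → length via c.
1.99 × 10^12 s × (c) = 5.966 × 10^20 m

5.966 × 10^20 m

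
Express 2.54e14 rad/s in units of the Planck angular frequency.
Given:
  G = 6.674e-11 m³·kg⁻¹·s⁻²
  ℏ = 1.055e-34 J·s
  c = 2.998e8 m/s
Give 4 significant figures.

Planck angular frequency: ω_P = √(c⁵/(ℏG)) = 1.855e43 rad/s.
2.54e14 / 1.855e43 = 1.370e-29

1.370e-29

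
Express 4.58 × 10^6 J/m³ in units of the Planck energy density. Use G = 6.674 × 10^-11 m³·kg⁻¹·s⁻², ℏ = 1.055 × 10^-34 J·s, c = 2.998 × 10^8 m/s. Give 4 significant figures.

Planck energy density: u_P = c⁷/(ℏG²) = 4.632 × 10^113 J/m³.
4.58 × 10^6 / 4.632 × 10^113 = 9.887 × 10^-108

9.887 × 10^-108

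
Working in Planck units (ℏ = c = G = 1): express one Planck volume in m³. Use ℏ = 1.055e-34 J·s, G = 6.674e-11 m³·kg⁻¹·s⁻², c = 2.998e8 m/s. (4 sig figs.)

The unique combination of the constants set to 1 with dimensions of volume is V_P = (ℏG/c³)^(3/2).
  = √(1.784e-209)
  = 4.224e-105 m³

4.224e-105 m³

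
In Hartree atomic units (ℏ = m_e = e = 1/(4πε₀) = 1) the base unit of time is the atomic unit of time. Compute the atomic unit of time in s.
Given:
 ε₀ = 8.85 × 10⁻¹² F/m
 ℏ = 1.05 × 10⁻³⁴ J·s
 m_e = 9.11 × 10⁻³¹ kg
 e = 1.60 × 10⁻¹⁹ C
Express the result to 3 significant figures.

τ_au = (4πε₀)²ℏ³/(m_e e⁴)
E_h = 4.38 × 10⁻¹⁸ J
ℏ/E_h = 2.40 × 10⁻¹⁷ s

2.40 × 10⁻¹⁷ s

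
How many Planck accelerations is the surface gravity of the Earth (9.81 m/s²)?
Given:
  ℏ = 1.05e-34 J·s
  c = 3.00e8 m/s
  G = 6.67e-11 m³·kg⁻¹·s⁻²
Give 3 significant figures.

1.76e-51

Planck acceleration: a_P = √(c⁷/(ℏG)) = 5.59e51 m/s².
9.81 / 5.59e51 = 1.76e-51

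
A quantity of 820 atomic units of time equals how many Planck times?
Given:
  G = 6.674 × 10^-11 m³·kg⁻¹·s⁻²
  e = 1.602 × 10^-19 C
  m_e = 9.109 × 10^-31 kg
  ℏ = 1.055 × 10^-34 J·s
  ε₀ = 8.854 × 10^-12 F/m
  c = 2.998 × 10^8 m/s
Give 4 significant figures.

atomic unit of time: τ_au = (4πε₀)²ℏ³/(m_e e⁴) = 2.423 × 10^-17 s
Planck time: t_P = √(ℏG/c⁵) = 5.392 × 10^-44 s
820 × 2.423 × 10^-17 / 5.392 × 10^-44 = 3.685 × 10^29

3.685 × 10^29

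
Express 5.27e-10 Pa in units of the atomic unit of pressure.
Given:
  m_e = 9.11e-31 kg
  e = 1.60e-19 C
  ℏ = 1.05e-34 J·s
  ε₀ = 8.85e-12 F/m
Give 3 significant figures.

1.75e-23

atomic unit of pressure: P_au = E_h/a₀³ = m_e⁴e¹⁰/((4πε₀)⁵ℏ⁸) = 3.01e13 Pa.
5.27e-10 / 3.01e13 = 1.75e-23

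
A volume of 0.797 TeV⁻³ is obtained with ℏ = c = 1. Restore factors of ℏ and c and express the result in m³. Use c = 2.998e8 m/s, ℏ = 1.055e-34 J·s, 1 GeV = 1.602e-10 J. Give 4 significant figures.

6.134e-57 m³

Volume is [L]³ = [E]⁻³·(ℏc)³.
1 GeV⁻³ → (ℏc)³ × (1 GeV in J)⁻³ = 7.696e-48 m³.
Convert the energy scale: 0.797 TeV⁻³ = 7.97e-10 GeV⁻³.
Result: 7.97e-10 × 7.696e-48 = 6.134e-57 m³.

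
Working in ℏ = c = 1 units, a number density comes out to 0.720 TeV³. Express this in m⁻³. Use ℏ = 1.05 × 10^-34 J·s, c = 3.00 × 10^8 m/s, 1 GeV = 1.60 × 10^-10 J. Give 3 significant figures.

Number density is [L]⁻³ = [E]³/(ℏc)³.
1 GeV³ → 1/(ℏc)³ × (1 GeV in J)³ = 1.31 × 10^47 m⁻³.
Convert the energy scale: 0.720 TeV³ = 7.20 × 10^8 GeV³.
Result: 7.20 × 10^8 × 1.31 × 10^47 = 9.44 × 10^55 m⁻³.

9.44 × 10^55 m⁻³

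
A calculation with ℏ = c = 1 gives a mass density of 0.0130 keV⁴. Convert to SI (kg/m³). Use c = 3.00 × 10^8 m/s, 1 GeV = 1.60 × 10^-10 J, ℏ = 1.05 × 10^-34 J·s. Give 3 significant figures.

3.03 × 10^-6 kg/m³

Mass density is [E]/(c²[L]³) = [E]⁴/(ℏ³c⁵).
1 GeV⁴ → 1/(ℏ³c⁵) × (1 GeV in J)⁴ = 2.33 × 10^20 kg/m³.
Convert the energy scale: 0.0130 keV⁴ = 1.30 × 10^-26 GeV⁴.
Result: 1.30 × 10^-26 × 2.33 × 10^20 = 3.03 × 10^-6 kg/m³.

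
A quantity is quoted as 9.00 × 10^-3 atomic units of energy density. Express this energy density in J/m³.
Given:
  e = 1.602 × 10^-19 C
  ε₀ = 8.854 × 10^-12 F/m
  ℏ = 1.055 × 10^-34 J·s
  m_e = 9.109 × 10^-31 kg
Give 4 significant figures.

2.636 × 10^11 J/m³

One atomic unit of energy density: u_au = E_h/a₀³ = m_e⁴e¹⁰/((4πε₀)⁵ℏ⁸) = 2.929 × 10^13 J/m³.
9.00 × 10^-3 × 2.929 × 10^13 J/m³ = 2.636 × 10^11 J/m³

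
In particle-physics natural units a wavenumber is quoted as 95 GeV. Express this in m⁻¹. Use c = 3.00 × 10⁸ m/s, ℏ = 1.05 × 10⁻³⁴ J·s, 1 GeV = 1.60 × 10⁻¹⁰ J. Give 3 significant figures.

Inverse length is [E]/(ℏc).
1 GeV → 1/(ℏc) × (1 GeV in J) = 5.08 × 10¹⁵ m⁻¹.
Result: 95 × 5.08 × 10¹⁵ = 4.83 × 10¹⁷ m⁻¹.

4.83 × 10¹⁷ m⁻¹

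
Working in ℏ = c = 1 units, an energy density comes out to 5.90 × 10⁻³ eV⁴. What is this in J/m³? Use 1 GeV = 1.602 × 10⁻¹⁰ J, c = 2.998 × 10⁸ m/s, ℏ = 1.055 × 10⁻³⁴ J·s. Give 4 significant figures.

[E]/[L]³ = [E]⁴/(ℏc)³; restore (ℏc)⁻³.
1 GeV⁴ → 1/(ℏc)³ × (1 GeV in J)⁴ = 2.082 × 10³⁷ J/m³.
Convert the energy scale: 5.90 × 10⁻³ eV⁴ = 5.90 × 10⁻³⁹ GeV⁴.
Result: 5.90 × 10⁻³⁹ × 2.082 × 10³⁷ = 0.1228 J/m³.

0.1228 J/m³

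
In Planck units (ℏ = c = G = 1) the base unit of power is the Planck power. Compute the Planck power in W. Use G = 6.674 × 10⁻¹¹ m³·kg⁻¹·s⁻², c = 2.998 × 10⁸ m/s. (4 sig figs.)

3.629 × 10⁵² W

P_P = c⁵/G
  = 2.422 × 10⁴² / 6.674 × 10⁻¹¹
  = 3.629 × 10⁵² W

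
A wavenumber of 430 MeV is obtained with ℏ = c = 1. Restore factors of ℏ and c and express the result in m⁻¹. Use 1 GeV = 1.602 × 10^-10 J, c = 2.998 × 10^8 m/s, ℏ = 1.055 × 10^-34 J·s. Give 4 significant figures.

2.178 × 10^15 m⁻¹

Inverse length is [E]/(ℏc).
1 GeV → 1/(ℏc) × (1 GeV in J) = 5.065 × 10^15 m⁻¹.
Convert the energy scale: 430 MeV = 0.430 GeV.
Result: 0.430 × 5.065 × 10^15 = 2.178 × 10^15 m⁻¹.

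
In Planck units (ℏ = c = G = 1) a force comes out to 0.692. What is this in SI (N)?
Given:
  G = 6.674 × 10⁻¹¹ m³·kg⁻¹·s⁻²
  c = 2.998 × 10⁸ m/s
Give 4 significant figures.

One Planck force: F_P = c⁴/G = 1.210 × 10⁴⁴ N.
0.692 × 1.210 × 10⁴⁴ N = 8.376 × 10⁴³ N

8.376 × 10⁴³ N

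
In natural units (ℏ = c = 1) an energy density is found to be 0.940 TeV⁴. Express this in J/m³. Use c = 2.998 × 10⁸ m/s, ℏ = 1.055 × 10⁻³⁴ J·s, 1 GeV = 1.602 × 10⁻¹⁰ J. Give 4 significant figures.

1.957 × 10⁴⁹ J/m³

[E]/[L]³ = [E]⁴/(ℏc)³; restore (ℏc)⁻³.
1 GeV⁴ → 1/(ℏc)³ × (1 GeV in J)⁴ = 2.082 × 10³⁷ J/m³.
Convert the energy scale: 0.940 TeV⁴ = 9.40 × 10¹¹ GeV⁴.
Result: 9.40 × 10¹¹ × 2.082 × 10³⁷ = 1.957 × 10⁴⁹ J/m³.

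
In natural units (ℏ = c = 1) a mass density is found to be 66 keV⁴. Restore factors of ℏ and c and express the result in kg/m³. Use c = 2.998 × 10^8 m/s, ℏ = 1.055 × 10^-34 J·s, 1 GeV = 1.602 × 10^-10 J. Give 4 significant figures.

Mass density is [E]/(c²[L]³) = [E]⁴/(ℏ³c⁵).
1 GeV⁴ → 1/(ℏ³c⁵) × (1 GeV in J)⁴ = 2.316 × 10^20 kg/m³.
Convert the energy scale: 66 keV⁴ = 6.60 × 10^-23 GeV⁴.
Result: 6.60 × 10^-23 × 2.316 × 10^20 = 0.01529 kg/m³.

0.01529 kg/m³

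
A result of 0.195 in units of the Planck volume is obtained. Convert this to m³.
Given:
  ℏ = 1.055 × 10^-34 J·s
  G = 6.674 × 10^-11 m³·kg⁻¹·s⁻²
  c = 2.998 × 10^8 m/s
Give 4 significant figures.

One Planck volume: V_P = (ℏG/c³)^(3/2) = 4.224 × 10^-105 m³.
0.195 × 4.224 × 10^-105 m³ = 8.237 × 10^-106 m³

8.237 × 10^-106 m³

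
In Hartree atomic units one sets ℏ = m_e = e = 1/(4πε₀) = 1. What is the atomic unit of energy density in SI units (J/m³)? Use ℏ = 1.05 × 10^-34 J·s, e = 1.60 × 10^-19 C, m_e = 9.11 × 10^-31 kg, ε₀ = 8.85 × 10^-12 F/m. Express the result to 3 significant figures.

u_au = E_h/a₀³ = m_e⁴e¹⁰/((4πε₀)⁵ℏ⁸)
E_h = 4.38 × 10^-18 J
a₀ = 5.26 × 10^-11 m
E_h/a₀³ = 3.01 × 10^13 J/m³

3.01 × 10^13 J/m³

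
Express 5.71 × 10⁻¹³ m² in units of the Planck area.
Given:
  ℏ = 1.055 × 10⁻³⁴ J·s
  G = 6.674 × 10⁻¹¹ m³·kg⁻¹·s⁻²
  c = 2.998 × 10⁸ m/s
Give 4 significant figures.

Planck area: A_P = ℏG/c³ = 2.613 × 10⁻⁷⁰ m².
5.71 × 10⁻¹³ / 2.613 × 10⁻⁷⁰ = 2.185 × 10⁵⁷

2.185 × 10⁵⁷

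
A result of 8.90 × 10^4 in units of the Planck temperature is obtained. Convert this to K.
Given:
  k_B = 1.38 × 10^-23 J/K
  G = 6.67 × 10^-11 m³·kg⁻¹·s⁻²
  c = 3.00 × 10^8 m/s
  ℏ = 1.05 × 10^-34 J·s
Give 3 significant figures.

1.26 × 10^37 K

One Planck temperature: T_P = √(ℏc⁵/G) / k_B = 1.42 × 10^32 K.
8.90 × 10^4 × 1.42 × 10^32 K = 1.26 × 10^37 K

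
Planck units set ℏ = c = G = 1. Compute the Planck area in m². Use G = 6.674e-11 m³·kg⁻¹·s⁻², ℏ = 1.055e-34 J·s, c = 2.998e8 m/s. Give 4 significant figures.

2.613e-70 m²

Dimensional analysis gives A_P = ℏG/c³.
  = 7.041e-45 / 2.695e25
  = 2.613e-70 m²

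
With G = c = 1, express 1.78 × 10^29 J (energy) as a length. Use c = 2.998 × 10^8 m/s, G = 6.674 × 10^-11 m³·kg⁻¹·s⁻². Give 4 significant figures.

Energy → length via G/c⁴.
1.78 × 10^29 J × (G/c⁴) = 1.471 × 10^-15 m

1.471 × 10^-15 m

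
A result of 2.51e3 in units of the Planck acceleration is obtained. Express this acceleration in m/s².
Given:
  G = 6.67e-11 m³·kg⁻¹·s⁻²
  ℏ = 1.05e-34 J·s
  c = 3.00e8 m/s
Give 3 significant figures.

1.40e55 m/s²

One Planck acceleration: a_P = √(c⁷/(ℏG)) = 5.59e51 m/s².
2.51e3 × 5.59e51 m/s² = 1.40e55 m/s²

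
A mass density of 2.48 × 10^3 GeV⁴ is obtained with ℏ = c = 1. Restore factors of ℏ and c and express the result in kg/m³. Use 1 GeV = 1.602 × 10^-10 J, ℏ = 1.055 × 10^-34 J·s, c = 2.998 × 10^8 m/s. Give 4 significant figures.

5.744 × 10^23 kg/m³

Mass density is [E]/(c²[L]³) = [E]⁴/(ℏ³c⁵).
1 GeV⁴ → 1/(ℏ³c⁵) × (1 GeV in J)⁴ = 2.316 × 10^20 kg/m³.
Result: 2.48 × 10^3 × 2.316 × 10^20 = 5.744 × 10^23 kg/m³.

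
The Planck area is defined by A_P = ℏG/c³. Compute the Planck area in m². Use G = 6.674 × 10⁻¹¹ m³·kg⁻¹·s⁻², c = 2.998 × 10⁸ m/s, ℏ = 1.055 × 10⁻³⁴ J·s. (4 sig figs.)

A_P = ℏG/c³
  = 7.041 × 10⁻⁴⁵ / 2.695 × 10²⁵
  = 2.613 × 10⁻⁷⁰ m²

2.613 × 10⁻⁷⁰ m²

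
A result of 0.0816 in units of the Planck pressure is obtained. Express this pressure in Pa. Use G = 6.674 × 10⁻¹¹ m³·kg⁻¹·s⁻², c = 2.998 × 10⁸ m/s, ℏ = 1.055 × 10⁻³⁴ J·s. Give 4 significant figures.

One Planck pressure: p_P = c⁷/(ℏG²) = 4.632 × 10¹¹³ Pa.
0.0816 × 4.632 × 10¹¹³ Pa = 3.780 × 10¹¹² Pa

3.780 × 10¹¹² Pa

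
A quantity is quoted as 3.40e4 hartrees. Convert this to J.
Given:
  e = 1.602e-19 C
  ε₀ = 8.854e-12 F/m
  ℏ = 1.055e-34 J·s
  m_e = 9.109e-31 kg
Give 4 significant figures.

1.480e-13 J

One hartree: E_h = m_e e⁴/(4πε₀ℏ)² = 4.354e-18 J.
3.40e4 × 4.354e-18 J = 1.480e-13 J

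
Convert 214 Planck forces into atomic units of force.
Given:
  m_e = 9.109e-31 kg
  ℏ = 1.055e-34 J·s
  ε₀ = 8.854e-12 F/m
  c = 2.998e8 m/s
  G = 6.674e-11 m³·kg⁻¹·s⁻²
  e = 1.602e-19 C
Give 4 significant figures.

Planck force: F_P = c⁴/G = 1.210e44 N
atomic unit of force: F_au = E_h/a₀ = m_e²e⁶/((4πε₀)³ℏ⁴) = 8.220e-8 N
214 × 1.210e44 / 8.220e-8 = 3.151e53

3.151e53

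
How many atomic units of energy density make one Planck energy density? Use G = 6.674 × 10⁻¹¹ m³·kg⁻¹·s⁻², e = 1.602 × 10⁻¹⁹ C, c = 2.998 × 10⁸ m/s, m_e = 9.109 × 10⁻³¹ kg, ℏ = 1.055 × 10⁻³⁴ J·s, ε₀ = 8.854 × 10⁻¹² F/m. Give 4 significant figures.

1.581 × 10¹⁰⁰

Planck energy density: u_P = c⁷/(ℏG²) = 4.632 × 10¹¹³ J/m³
atomic unit of energy density: u_au = E_h/a₀³ = m_e⁴e¹⁰/((4πε₀)⁵ℏ⁸) = 2.929 × 10¹³ J/m³
ratio = 4.632 × 10¹¹³ / 2.929 × 10¹³ = 1.581 × 10¹⁰⁰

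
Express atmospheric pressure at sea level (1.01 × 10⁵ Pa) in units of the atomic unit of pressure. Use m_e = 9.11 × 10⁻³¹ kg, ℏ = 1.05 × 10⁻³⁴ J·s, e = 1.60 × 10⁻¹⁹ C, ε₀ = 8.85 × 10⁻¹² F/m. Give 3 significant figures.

3.35 × 10⁻⁹

atomic unit of pressure: P_au = E_h/a₀³ = m_e⁴e¹⁰/((4πε₀)⁵ℏ⁸) = 3.01 × 10¹³ Pa.
1.01 × 10⁵ / 3.01 × 10¹³ = 3.35 × 10⁻⁹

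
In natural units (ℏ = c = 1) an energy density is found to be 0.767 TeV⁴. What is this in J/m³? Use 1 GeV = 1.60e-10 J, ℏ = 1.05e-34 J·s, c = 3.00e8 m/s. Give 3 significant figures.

1.61e49 J/m³

[E]/[L]³ = [E]⁴/(ℏc)³; restore (ℏc)⁻³.
1 GeV⁴ → 1/(ℏc)³ × (1 GeV in J)⁴ = 2.10e37 J/m³.
Convert the energy scale: 0.767 TeV⁴ = 7.67e11 GeV⁴.
Result: 7.67e11 × 2.10e37 = 1.61e49 J/m³.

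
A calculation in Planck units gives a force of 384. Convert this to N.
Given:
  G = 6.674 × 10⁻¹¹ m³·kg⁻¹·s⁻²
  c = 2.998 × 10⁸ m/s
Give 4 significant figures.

One Planck force: F_P = c⁴/G = 1.210 × 10⁴⁴ N.
384 × 1.210 × 10⁴⁴ N = 4.648 × 10⁴⁶ N

4.648 × 10⁴⁶ N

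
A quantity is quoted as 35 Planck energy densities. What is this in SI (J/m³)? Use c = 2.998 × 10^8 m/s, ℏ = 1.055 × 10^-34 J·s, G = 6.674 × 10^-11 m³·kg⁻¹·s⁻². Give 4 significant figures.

One Planck energy density: u_P = c⁷/(ℏG²) = 4.632 × 10^113 J/m³.
35 × 4.632 × 10^113 J/m³ = 1.621 × 10^115 J/m³

1.621 × 10^115 J/m³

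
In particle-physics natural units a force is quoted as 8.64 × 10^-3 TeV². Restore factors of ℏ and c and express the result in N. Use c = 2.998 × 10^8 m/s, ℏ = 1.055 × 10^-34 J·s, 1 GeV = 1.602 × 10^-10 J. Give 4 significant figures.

7.011 × 10^9 N

Force is [E]/[L] = [E]²/(ℏc); restore (ℏc)⁻¹.
1 GeV² → 1/(ℏc) × (1 GeV in J)² = 8.114 × 10^5 N.
Convert the energy scale: 8.64 × 10^-3 TeV² = 8.64 × 10^3 GeV².
Result: 8.64 × 10^3 × 8.114 × 10^5 = 7.011 × 10^9 N.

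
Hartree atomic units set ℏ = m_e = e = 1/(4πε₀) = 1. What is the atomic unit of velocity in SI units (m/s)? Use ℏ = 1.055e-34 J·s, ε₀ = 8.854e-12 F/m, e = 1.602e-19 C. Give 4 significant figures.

From ℏ = m_e = e = 1/(4πε₀) = 1 the velocity scale is v_au = e²/(4πε₀ℏ).
  = 2.566e-38 / 1.174e-44
  = 2.186e6 m/s

2.186e6 m/s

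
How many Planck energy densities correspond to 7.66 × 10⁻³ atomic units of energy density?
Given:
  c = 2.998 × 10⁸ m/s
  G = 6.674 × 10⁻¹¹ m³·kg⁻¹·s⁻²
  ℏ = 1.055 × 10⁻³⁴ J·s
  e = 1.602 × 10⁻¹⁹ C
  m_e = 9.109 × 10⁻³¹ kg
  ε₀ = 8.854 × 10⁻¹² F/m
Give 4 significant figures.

atomic unit of energy density: u_au = E_h/a₀³ = m_e⁴e¹⁰/((4πε₀)⁵ℏ⁸) = 2.929 × 10¹³ J/m³
Planck energy density: u_P = c⁷/(ℏG²) = 4.632 × 10¹¹³ J/m³
7.66 × 10⁻³ × 2.929 × 10¹³ / 4.632 × 10¹¹³ = 4.844 × 10⁻¹⁰³

4.844 × 10⁻¹⁰³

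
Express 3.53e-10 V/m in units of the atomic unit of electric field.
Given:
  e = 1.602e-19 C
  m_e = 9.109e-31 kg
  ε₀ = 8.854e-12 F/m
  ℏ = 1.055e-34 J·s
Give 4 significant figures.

6.880e-22

atomic unit of electric field: E_au = E_h/(e a₀) = m_e²e⁵/((4πε₀)³ℏ⁴) = 5.131e11 V/m.
3.53e-10 / 5.131e11 = 6.880e-22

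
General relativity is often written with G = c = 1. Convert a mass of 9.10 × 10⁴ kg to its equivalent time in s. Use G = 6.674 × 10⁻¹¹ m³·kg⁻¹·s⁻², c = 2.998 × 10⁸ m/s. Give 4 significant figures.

Mass → time via G/c³.
9.10 × 10⁴ kg × (G/c³) = 2.254 × 10⁻³¹ s

2.254 × 10⁻³¹ s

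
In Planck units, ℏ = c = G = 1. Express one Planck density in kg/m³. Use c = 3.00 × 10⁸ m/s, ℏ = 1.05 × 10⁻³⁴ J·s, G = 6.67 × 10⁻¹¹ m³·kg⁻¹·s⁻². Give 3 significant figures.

The unique combination of the constants set to 1 with dimensions of density is ρ_P = c⁵/(ℏG²).
  = 2.43 × 10⁴² / 4.67 × 10⁻⁵⁵
  = 5.20 × 10⁹⁶ kg/m³

5.20 × 10⁹⁶ kg/m³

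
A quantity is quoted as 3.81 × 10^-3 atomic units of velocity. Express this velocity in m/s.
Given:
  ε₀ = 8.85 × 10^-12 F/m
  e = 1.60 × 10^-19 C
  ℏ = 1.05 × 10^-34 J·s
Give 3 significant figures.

One atomic unit of velocity: v_au = e²/(4πε₀ℏ) = 2.19 × 10^6 m/s.
3.81 × 10^-3 × 2.19 × 10^6 m/s = 8.35 × 10^3 m/s

8.35 × 10^3 m/s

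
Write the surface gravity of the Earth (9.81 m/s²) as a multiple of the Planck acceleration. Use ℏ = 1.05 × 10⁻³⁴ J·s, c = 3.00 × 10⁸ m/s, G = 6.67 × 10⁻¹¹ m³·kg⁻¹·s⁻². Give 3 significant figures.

Planck acceleration: a_P = √(c⁷/(ℏG)) = 5.59 × 10⁵¹ m/s².
9.81 / 5.59 × 10⁵¹ = 1.76 × 10⁻⁵¹

1.76 × 10⁻⁵¹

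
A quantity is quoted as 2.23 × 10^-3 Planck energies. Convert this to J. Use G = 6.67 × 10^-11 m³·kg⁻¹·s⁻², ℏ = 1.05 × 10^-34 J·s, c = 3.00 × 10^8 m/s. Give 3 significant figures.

4.36 × 10^6 J

One Planck energy: E_P = √(ℏc⁵/G) = 1.96 × 10^9 J.
2.23 × 10^-3 × 1.96 × 10^9 J = 4.36 × 10^6 J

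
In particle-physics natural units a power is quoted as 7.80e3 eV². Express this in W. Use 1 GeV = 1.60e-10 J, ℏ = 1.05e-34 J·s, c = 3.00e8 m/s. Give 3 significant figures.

1.90 W

Power is [E]/[T] = [E]²/ℏ.
1 GeV² → 1/ℏ × (1 GeV in J)² = 2.44e14 W.
Convert the energy scale: 7.80e3 eV² = 7.80e-15 GeV².
Result: 7.80e-15 × 2.44e14 = 1.90 W.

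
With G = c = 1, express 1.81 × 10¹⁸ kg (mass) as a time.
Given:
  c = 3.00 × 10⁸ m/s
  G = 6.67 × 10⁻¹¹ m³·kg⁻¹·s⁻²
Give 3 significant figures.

4.47 × 10⁻¹⁸ s

Mass → time via G/c³.
1.81 × 10¹⁸ kg × (G/c³) = 4.47 × 10⁻¹⁸ s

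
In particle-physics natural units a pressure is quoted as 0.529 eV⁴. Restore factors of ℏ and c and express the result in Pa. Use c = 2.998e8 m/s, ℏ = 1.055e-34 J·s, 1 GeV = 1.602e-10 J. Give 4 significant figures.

11.01 Pa

Pressure is [E]/[L]³ = [E]⁴/(ℏc)³.
1 GeV⁴ → 1/(ℏc)³ × (1 GeV in J)⁴ = 2.082e37 Pa.
Convert the energy scale: 0.529 eV⁴ = 5.29e-37 GeV⁴.
Result: 5.29e-37 × 2.082e37 = 11.01 Pa.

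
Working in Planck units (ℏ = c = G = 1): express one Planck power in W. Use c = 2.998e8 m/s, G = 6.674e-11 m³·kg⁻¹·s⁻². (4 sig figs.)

3.629e52 W

The unique combination of the constants set to 1 with dimensions of power is P_P = c⁵/G.
  = 2.422e42 / 6.674e-11
  = 3.629e52 W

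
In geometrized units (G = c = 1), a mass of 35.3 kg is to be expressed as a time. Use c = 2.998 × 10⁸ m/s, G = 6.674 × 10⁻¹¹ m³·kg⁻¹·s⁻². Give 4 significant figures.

8.743 × 10⁻³⁵ s

Mass → time via G/c³.
35.3 kg × (G/c³) = 8.743 × 10⁻³⁵ s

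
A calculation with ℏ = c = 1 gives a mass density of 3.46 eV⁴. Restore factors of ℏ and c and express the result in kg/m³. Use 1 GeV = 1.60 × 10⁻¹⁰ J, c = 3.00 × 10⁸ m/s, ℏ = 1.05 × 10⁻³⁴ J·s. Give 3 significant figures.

8.06 × 10⁻¹⁶ kg/m³

Mass density is [E]/(c²[L]³) = [E]⁴/(ℏ³c⁵).
1 GeV⁴ → 1/(ℏ³c⁵) × (1 GeV in J)⁴ = 2.33 × 10²⁰ kg/m³.
Convert the energy scale: 3.46 eV⁴ = 3.46 × 10⁻³⁶ GeV⁴.
Result: 3.46 × 10⁻³⁶ × 2.33 × 10²⁰ = 8.06 × 10⁻¹⁶ kg/m³.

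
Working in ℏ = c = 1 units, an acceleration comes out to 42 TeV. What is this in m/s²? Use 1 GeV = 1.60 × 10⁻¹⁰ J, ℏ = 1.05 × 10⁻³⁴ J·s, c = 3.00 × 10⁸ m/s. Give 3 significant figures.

Acceleration is [L]/[T]² = c·[E]/ℏ.
1 GeV → c/ℏ × (1 GeV in J) = 4.57 × 10³² m/s².
Convert the energy scale: 42 TeV = 4.20 × 10⁴ GeV.
Result: 4.20 × 10⁴ × 4.57 × 10³² = 1.92 × 10³⁷ m/s².

1.92 × 10³⁷ m/s²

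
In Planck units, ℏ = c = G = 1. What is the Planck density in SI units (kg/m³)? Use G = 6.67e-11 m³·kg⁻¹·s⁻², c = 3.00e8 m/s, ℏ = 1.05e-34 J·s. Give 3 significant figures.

5.20e96 kg/m³

The unique combination of the constants set to 1 with dimensions of density is ρ_P = c⁵/(ℏG²).
  = 2.43e42 / 4.67e-55
  = 5.20e96 kg/m³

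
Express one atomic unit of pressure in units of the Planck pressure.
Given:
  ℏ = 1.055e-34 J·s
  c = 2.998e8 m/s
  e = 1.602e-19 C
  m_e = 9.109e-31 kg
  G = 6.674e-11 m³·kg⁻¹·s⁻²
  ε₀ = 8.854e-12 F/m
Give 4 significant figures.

atomic unit of pressure: P_au = E_h/a₀³ = m_e⁴e¹⁰/((4πε₀)⁵ℏ⁸) = 2.929e13 Pa
Planck pressure: p_P = c⁷/(ℏG²) = 4.632e113 Pa
ratio = 2.929e13 / 4.632e113 = 6.323e-101

6.323e-101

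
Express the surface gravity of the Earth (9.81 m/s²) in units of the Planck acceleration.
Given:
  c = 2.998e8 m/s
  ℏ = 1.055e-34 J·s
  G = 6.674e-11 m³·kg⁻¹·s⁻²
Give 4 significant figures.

1.764e-51

Planck acceleration: a_P = √(c⁷/(ℏG)) = 5.560e51 m/s².
9.81 / 5.560e51 = 1.764e-51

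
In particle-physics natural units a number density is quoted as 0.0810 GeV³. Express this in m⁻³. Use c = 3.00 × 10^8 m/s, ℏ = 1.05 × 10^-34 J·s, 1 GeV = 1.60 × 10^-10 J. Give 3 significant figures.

1.06 × 10^46 m⁻³

Number density is [L]⁻³ = [E]³/(ℏc)³.
1 GeV³ → 1/(ℏc)³ × (1 GeV in J)³ = 1.31 × 10^47 m⁻³.
Result: 0.0810 × 1.31 × 10^47 = 1.06 × 10^46 m⁻³.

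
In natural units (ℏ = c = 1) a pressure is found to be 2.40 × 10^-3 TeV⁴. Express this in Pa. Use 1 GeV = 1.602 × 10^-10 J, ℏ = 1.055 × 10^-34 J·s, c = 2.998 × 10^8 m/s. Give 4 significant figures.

Pressure is [E]/[L]³ = [E]⁴/(ℏc)³.
1 GeV⁴ → 1/(ℏc)³ × (1 GeV in J)⁴ = 2.082 × 10^37 Pa.
Convert the energy scale: 2.40 × 10^-3 TeV⁴ = 2.40 × 10^9 GeV⁴.
Result: 2.40 × 10^9 × 2.082 × 10^37 = 4.996 × 10^46 Pa.

4.996 × 10^46 Pa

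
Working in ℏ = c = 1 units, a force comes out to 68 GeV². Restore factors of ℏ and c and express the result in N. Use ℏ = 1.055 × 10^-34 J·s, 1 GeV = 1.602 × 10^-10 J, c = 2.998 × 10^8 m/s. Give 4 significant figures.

Force is [E]/[L] = [E]²/(ℏc); restore (ℏc)⁻¹.
1 GeV² → 1/(ℏc) × (1 GeV in J)² = 8.114 × 10^5 N.
Result: 68 × 8.114 × 10^5 = 5.518 × 10^7 N.

5.518 × 10^7 N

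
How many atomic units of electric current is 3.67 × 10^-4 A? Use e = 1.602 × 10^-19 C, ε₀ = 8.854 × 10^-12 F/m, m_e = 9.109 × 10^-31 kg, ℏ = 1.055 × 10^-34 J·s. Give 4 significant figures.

atomic unit of electric current: I_au = e E_h/ℏ = m_e e⁵/((4πε₀)²ℏ³) = 6.612 × 10^-3 A.
3.67 × 10^-4 / 6.612 × 10^-3 = 0.05551

0.05551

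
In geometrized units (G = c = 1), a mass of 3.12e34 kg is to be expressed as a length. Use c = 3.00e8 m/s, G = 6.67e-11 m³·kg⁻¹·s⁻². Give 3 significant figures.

In G = c = 1 units mass has dimensions of length; the conversion factor is G/c².
3.12e34 kg × (G/c²) = 2.31e7 m

2.31e7 m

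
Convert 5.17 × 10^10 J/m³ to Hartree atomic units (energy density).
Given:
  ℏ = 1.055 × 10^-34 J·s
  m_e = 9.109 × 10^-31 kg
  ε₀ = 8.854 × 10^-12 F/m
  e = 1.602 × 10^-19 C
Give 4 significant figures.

atomic unit of energy density: u_au = E_h/a₀³ = m_e⁴e¹⁰/((4πε₀)⁵ℏ⁸) = 2.929 × 10^13 J/m³.
5.17 × 10^10 / 2.929 × 10^13 = 1.765 × 10^-3

1.765 × 10^-3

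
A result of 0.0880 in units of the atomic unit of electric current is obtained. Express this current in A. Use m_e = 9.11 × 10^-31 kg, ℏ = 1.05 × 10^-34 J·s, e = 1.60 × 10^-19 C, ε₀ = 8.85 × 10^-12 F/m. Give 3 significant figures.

One atomic unit of electric current: I_au = e E_h/ℏ = m_e e⁵/((4πε₀)²ℏ³) = 6.67 × 10^-3 A.
0.0880 × 6.67 × 10^-3 A = 5.87 × 10^-4 A

5.87 × 10^-4 A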